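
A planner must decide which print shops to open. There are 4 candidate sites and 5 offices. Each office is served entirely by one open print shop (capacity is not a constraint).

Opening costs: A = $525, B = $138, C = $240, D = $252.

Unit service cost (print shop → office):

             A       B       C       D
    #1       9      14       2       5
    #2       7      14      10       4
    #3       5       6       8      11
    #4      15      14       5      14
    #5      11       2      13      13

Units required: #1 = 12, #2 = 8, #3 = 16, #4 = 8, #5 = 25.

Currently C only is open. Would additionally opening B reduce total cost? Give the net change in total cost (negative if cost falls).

Yes — net change −169 (cost falls by 169).

Current service cost with {C}: 597.
Adding B: each office re-picks its cheapest; new service cost 290, saving 307.
Extra fixed cost: 138. Net change = 138 − 307 = -169.
(Totals: 837 → 668.)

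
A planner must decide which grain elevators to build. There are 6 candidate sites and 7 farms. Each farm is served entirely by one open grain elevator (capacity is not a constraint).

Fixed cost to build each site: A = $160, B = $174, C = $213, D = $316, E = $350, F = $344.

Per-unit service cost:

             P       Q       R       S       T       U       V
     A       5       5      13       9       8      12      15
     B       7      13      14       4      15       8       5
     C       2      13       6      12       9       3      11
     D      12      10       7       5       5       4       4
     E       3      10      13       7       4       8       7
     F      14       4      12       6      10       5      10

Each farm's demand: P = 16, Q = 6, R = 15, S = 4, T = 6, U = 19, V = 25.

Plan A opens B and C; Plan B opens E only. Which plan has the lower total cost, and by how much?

Plan A is cheaper by 193.

Plan A: {B, C}: P→C 2·16=32, Q→B 13·6=78, R→C 6·15=90, S→B 4·4=16, T→C 9·6=54, U→C 3·19=57, V→B 5·25=125. Service 452; fixed 387; total 839.
Plan B: {E}: P→E 3·16=48, Q→E 10·6=60, R→E 13·15=195, S→E 7·4=28, T→E 4·6=24, U→E 8·19=152, V→E 7·25=175. Service 682; fixed 350; total 1032.
Difference: |839 − 1032| = 193.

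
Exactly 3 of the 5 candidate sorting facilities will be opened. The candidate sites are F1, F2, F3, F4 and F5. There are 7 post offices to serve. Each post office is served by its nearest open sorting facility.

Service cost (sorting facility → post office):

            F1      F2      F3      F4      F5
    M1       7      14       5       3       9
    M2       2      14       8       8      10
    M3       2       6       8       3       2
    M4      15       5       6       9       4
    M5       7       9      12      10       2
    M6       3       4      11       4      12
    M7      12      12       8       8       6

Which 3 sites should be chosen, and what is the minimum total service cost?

Choose F1, F4 and F5; total service cost 22.

With exactly 3 open, each post office uses its cheapest among the chosen.
{F1, F4, F5}: M1→F4 3, M2→F1 2, M3→F1 2, M4→F5 4, M5→F5 2, M6→F1 3, M7→F5 6. Service cost 22.
{F1, F3, F5}: service cost 24
{F1, F2, F5}: service cost 26
Among all 10 size-3 choices, {F1, F4, F5} is lowest.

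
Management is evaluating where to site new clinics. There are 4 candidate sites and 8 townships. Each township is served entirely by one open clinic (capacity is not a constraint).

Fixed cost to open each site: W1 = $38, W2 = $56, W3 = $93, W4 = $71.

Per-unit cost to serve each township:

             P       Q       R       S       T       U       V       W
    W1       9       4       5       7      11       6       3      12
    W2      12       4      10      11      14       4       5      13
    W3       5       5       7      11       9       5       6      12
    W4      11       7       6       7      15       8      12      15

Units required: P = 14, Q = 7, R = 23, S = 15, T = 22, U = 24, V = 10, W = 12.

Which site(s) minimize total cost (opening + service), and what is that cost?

For any fixed open set, each township goes to its cheapest open site; total = fixed + service.
{W1, W3}: P→W3 5·14=70, Q→W1 4·7=28, R→W1 5·23=115, S→W1 7·15=105, T→W3 9·22=198, U→W3 5·24=120, V→W1 3·10=30, W→W1 12·12=144. Service 810; fixed 131; total 941.
{W1}: service 934 + fixed 38 = 972
{W1, W2, W3}: P→W3 5·14=70, Q→W1 4·7=28, R→W1 5·23=115, S→W1 7·15=105, T→W3 9·22=198, U→W2 4·24=96, V→W1 3·10=30, W→W1 12·12=144. Service 786; fixed 187; total 973.
{W1, W2, W3, W4}: service 786 + fixed 258 = 1044
No other subset beats 941.

Open W1 and W3; minimum total cost 941.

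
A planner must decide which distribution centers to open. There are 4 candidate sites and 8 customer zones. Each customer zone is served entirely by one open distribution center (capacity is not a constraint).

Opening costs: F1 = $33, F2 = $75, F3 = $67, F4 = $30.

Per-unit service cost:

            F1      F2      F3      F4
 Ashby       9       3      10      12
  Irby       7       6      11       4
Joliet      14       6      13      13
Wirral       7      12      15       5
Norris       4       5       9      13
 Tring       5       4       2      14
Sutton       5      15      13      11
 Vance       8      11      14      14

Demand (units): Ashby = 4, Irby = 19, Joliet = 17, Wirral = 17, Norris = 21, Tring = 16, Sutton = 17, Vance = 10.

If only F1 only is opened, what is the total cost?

Total cost: 888

Each customer zone is assigned to its cheapest site among the open ones.
{F1}: Ashby→F1 9·4=36, Irby→F1 7·19=133, Joliet→F1 14·17=238, Wirral→F1 7·17=119, Norris→F1 4·21=84, Tring→F1 5·16=80, Sutton→F1 5·17=85, Vance→F1 8·10=80. Service 855; fixed 33; total 888.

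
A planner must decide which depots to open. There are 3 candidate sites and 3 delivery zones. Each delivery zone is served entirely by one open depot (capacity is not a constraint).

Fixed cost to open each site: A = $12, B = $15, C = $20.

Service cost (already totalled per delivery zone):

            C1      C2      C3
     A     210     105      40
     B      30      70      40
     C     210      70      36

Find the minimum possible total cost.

For any fixed open set, each delivery zone goes to its cheapest open site; total = fixed + service.
{B}: C1→B 30, C2→B 70, C3→B 40. Service 140; fixed 15; total 155.
{A, B}: C1→B 30, C2→B 70, C3→A 40. Service 140; fixed 27; total 167.
{B, C}: C1→B 30, C2→B 70, C3→C 36. Service 136; fixed 35; total 171.
{A, B, C}: C1→B 30, C2→B 70, C3→C 36. Service 136; fixed 47; total 183.
No other subset beats 155.

Minimum total cost: 155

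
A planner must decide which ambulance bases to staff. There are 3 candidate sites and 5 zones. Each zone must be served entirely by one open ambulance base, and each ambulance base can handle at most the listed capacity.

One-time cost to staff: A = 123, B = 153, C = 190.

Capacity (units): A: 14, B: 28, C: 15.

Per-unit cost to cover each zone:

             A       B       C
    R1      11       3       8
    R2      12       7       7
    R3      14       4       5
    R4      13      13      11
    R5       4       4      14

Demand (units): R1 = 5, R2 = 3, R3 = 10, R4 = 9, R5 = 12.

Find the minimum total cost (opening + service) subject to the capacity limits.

Open {A, B}: R1→B 3·5=15, R2→B 7·3=21, R3→B 4·10=40, R4→B 13·9=117, R5→A 4·12=48.
Loads: A carries 12/14, B carries 27/28. Service 241; fixed 276; total 517.
Next best feasible plan costs 532.

Minimum total cost: 517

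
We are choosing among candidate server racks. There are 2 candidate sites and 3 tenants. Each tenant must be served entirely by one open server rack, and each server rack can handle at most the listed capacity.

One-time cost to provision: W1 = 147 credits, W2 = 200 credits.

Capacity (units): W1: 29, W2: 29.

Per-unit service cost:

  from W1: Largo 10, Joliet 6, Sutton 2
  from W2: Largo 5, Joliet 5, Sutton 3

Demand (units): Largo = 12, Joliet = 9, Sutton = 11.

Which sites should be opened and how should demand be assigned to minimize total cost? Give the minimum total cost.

Minimum total cost: 474

Open {W1, W2}: Largo→W2 5·12=60, Joliet→W2 5·9=45, Sutton→W1 2·11=22.
Loads: W1 carries 11/29, W2 carries 21/29. Service 127; fixed 347; total 474.
Next best feasible plan costs 483.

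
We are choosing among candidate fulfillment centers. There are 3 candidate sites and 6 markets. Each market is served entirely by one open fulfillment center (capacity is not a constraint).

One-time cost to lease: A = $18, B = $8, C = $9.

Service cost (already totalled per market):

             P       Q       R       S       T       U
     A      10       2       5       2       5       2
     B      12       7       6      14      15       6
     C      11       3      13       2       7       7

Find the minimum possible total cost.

Minimum total cost: 44

For any fixed open set, each market goes to its cheapest open site; total = fixed + service.
{A}: P→A 10, Q→A 2, R→A 5, S→A 2, T→A 5, U→A 2. Service 26; fixed 18; total 44.
{A, B}: service 26 + fixed 26 = 52
{B, C}: P→C 11, Q→C 3, R→B 6, S→C 2, T→C 7, U→B 6. Service 35; fixed 17; total 52.
{A, B, C}: P→A 10, Q→A 2, R→A 5, S→A 2, T→A 5, U→A 2. Service 26; fixed 35; total 61.
No other subset beats 44.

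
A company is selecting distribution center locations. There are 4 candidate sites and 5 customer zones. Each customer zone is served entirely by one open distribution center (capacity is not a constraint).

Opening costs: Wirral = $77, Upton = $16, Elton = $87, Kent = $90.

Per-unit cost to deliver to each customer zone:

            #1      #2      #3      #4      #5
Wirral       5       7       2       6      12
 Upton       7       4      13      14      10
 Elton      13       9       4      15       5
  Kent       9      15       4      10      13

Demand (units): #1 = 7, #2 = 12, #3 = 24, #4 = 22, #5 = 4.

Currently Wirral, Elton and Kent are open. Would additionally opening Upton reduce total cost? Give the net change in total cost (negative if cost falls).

Yes — net change −20 (cost falls by 20).

Current service cost with {Wirral, Elton, Kent}: 319.
Adding Upton: each customer zone re-picks its cheapest; new service cost 283, saving 36.
Extra fixed cost: 16. Net change = 16 − 36 = -20.
(Totals: 573 → 553.)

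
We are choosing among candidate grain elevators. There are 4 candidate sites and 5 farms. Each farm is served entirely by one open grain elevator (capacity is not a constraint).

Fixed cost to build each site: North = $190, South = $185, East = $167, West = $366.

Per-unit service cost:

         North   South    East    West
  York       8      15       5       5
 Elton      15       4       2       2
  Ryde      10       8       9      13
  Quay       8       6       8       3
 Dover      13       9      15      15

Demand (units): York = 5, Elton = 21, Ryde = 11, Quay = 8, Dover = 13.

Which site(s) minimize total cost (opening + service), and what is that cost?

For any fixed open set, each farm goes to its cheapest open site; total = fixed + service.
{East}: York→East 5·5=25, Elton→East 2·21=42, Ryde→East 9·11=99, Quay→East 8·8=64, Dover→East 15·13=195. Service 425; fixed 167; total 592.
{South}: York→South 15·5=75, Elton→South 4·21=84, Ryde→South 8·11=88, Quay→South 6·8=48, Dover→South 9·13=117. Service 412; fixed 185; total 597.
{South, East}: York→East 5·5=25, Elton→East 2·21=42, Ryde→South 8·11=88, Quay→South 6·8=48, Dover→South 9·13=117. Service 320; fixed 352; total 672.
{North, South, East, West}: service 296 + fixed 908 = 1204
No other subset beats 592.

Open East only; minimum total cost 592.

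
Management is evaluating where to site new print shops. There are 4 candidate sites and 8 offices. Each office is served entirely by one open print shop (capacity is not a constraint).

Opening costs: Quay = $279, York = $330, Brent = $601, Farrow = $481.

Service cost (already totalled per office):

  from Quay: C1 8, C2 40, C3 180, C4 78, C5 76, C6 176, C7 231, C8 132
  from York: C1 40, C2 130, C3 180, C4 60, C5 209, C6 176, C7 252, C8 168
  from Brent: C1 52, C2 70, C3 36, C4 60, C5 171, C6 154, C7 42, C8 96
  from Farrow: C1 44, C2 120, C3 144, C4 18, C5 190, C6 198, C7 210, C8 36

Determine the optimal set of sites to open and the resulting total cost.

Open Quay only; minimum total cost 1200.

For any fixed open set, each office goes to its cheapest open site; total = fixed + service.
{Quay}: C1→Quay 8, C2→Quay 40, C3→Quay 180, C4→Quay 78, C5→Quay 76, C6→Quay 176, C7→Quay 231, C8→Quay 132. Service 921; fixed 279; total 1200.
{Brent}: service 681 + fixed 601 = 1282
{Quay, Brent}: service 512 + fixed 880 = 1392
{Quay, York, Brent, Farrow}: C1→Quay 8, C2→Quay 40, C3→Brent 36, C4→Farrow 18, C5→Quay 76, C6→Brent 154, C7→Brent 42, C8→Farrow 36. Service 410; fixed 1691; total 2101.
(All 15 nonempty subsets were checked; Quay only is lowest.)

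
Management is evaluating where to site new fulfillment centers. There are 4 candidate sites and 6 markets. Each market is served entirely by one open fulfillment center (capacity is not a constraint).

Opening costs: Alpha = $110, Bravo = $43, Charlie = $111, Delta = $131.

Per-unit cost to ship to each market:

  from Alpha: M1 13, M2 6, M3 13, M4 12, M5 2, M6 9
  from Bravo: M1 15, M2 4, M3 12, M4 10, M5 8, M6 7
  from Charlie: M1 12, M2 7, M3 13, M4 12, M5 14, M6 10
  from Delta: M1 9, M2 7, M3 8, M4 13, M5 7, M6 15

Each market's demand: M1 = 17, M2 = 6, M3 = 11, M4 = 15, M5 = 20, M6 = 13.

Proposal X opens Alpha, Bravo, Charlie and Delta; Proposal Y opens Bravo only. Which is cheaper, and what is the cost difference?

Proposal X: {Alpha, Bravo, Charlie, Delta}: M1→Delta 9·17=153, M2→Bravo 4·6=24, M3→Delta 8·11=88, M4→Bravo 10·15=150, M5→Alpha 2·20=40, M6→Bravo 7·13=91. Service 546; fixed 395; total 941.
Proposal Y: {Bravo}: M1→Bravo 15·17=255, M2→Bravo 4·6=24, M3→Bravo 12·11=132, M4→Bravo 10·15=150, M5→Bravo 8·20=160, M6→Bravo 7·13=91. Service 812; fixed 43; total 855.
Difference: |941 − 855| = 86.

Proposal Y is cheaper by 86.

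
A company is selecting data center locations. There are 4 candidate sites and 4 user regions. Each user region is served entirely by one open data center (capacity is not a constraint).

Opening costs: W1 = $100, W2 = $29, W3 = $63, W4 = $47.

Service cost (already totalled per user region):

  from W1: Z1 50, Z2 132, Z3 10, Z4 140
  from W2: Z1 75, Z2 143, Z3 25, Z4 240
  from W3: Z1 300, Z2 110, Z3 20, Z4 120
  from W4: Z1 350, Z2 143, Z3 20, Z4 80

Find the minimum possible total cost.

For any fixed open set, each user region goes to its cheapest open site; total = fixed + service.
{W2, W4}: Z1→W2 75, Z2→W2 143, Z3→W4 20, Z4→W4 80. Service 318; fixed 76; total 394.
{W2, W3}: service 325 + fixed 92 = 417
{W1, W4}: Z1→W1 50, Z2→W1 132, Z3→W1 10, Z4→W4 80. Service 272; fixed 147; total 419.
{W1, W2, W3, W4}: service 250 + fixed 239 = 489
(All 15 nonempty subsets were checked; W2 and W4 is lowest.)

Minimum total cost: 394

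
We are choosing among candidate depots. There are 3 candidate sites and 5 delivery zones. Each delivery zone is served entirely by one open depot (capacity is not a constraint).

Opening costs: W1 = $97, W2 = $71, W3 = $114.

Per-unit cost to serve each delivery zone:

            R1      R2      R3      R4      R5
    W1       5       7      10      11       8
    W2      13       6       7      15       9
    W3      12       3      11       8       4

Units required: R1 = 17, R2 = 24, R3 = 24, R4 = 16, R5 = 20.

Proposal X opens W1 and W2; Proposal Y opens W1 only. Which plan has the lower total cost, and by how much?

Proposal X is cheaper by 25.

Proposal X: {W1, W2}: R1→W1 5·17=85, R2→W2 6·24=144, R3→W2 7·24=168, R4→W1 11·16=176, R5→W1 8·20=160. Service 733; fixed 168; total 901.
Proposal Y: {W1}: R1→W1 5·17=85, R2→W1 7·24=168, R3→W1 10·24=240, R4→W1 11·16=176, R5→W1 8·20=160. Service 829; fixed 97; total 926.
Difference: |901 − 926| = 25.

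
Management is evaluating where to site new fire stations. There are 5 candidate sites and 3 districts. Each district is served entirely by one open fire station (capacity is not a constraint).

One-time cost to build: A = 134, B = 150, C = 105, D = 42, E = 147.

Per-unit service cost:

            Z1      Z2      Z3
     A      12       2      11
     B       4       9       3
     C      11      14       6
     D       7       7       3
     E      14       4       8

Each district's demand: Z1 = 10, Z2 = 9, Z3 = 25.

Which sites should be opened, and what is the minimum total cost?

For any fixed open set, each district goes to its cheapest open site; total = fixed + service.
{D}: Z1→D 7·10=70, Z2→D 7·9=63, Z3→D 3·25=75. Service 208; fixed 42; total 250.
{A, D}: service 163 + fixed 176 = 339
{B}: service 196 + fixed 150 = 346
{A, B, C, D, E}: service 133 + fixed 578 = 711
No other subset beats 250.

Open D only; minimum total cost 250.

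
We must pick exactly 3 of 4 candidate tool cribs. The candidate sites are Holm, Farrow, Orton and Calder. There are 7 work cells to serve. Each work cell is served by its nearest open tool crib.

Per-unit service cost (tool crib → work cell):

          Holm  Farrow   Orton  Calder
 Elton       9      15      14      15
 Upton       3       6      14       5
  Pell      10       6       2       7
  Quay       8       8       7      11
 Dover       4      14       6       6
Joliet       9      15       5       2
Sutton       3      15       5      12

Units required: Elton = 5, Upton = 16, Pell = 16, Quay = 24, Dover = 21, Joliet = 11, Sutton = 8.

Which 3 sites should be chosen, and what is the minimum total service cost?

With exactly 3 open, each work cell uses its cheapest among the chosen.
{Holm, Orton, Calder}: Elton→Holm 9·5=45, Upton→Holm 3·16=48, Pell→Orton 2·16=32, Quay→Orton 7·24=168, Dover→Holm 4·21=84, Joliet→Calder 2·11=22, Sutton→Holm 3·8=24. Service cost 423.
{Holm, Farrow, Orton}: service cost 456
{Holm, Farrow, Calder}: service cost 511
Among all 4 size-3 choices, {Holm, Orton, Calder} is lowest.

Choose Holm, Orton and Calder; total service cost 423.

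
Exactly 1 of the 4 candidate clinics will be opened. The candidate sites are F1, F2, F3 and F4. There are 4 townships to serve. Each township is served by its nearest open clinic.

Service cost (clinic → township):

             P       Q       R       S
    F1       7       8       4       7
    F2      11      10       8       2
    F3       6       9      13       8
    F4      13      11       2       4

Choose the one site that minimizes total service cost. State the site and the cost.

With exactly 1 open, each township uses its cheapest among the chosen.
{F1}: P→F1 7, Q→F1 8, R→F1 4, S→F1 7. Service cost 26.
{F4}: service cost 30
{F2}: service cost 31
Among all 4 size-1 choices, {F1} is lowest.

Choose F1 only; total service cost 26.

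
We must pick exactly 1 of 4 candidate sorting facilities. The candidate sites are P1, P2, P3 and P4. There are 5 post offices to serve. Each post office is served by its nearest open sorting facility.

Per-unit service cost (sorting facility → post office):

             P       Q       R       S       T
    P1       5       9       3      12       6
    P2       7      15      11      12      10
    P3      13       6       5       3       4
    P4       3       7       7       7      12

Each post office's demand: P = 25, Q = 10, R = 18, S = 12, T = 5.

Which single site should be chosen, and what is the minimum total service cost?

Choose P4 only; total service cost 415.

With exactly 1 open, each post office uses its cheapest among the chosen.
{P4}: P→P4 3·25=75, Q→P4 7·10=70, R→P4 7·18=126, S→P4 7·12=84, T→P4 12·5=60. Service cost 415.
{P1}: service cost 443
{P3}: service cost 531
Among all 4 size-1 choices, {P4} is lowest.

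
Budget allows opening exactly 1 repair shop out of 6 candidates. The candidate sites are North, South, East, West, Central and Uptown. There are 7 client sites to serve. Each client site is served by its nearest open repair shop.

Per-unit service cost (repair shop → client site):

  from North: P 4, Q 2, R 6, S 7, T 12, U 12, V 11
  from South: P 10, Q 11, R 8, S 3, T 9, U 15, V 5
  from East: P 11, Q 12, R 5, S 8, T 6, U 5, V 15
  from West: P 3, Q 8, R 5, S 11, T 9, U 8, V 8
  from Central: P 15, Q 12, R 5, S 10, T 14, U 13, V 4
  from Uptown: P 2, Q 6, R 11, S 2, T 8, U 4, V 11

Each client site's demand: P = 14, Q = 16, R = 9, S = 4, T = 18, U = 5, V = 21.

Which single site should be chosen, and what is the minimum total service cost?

With exactly 1 open, each client site uses its cheapest among the chosen.
{Uptown}: P→Uptown 2·14=28, Q→Uptown 6·16=96, R→Uptown 11·9=99, S→Uptown 2·4=8, T→Uptown 8·18=144, U→Uptown 4·5=20, V→Uptown 11·21=231. Service cost 626.
{West}: service cost 629
{North}: service cost 677
Among all 6 size-1 choices, {Uptown} is lowest.

Choose Uptown only; total service cost 626.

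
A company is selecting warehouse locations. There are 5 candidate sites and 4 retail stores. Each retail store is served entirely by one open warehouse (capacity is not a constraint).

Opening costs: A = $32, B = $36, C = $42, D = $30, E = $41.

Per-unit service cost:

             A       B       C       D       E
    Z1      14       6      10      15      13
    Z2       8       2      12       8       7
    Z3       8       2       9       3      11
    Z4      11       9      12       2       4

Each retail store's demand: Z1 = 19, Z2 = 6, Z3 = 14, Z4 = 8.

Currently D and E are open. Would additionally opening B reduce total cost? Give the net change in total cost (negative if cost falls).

Yes — net change −141 (cost falls by 141).

Current service cost with {D, E}: 347.
Adding B: each retail store re-picks its cheapest; new service cost 170, saving 177.
Extra fixed cost: 36. Net change = 36 − 177 = -141.
(Totals: 418 → 277.)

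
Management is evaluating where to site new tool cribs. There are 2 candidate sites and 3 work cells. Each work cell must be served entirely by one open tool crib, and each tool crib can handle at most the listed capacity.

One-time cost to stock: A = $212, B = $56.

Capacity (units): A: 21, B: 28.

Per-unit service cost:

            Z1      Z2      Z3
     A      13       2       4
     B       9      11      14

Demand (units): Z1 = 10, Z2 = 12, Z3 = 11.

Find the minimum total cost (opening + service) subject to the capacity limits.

Open {A, B}: Z1→B 9·10=90, Z2→B 11·12=132, Z3→A 4·11=44.
Loads: A carries 11/21, B carries 22/28. Service 266; fixed 268; total 534.
Next best feasible plan costs 536.

Minimum total cost: 534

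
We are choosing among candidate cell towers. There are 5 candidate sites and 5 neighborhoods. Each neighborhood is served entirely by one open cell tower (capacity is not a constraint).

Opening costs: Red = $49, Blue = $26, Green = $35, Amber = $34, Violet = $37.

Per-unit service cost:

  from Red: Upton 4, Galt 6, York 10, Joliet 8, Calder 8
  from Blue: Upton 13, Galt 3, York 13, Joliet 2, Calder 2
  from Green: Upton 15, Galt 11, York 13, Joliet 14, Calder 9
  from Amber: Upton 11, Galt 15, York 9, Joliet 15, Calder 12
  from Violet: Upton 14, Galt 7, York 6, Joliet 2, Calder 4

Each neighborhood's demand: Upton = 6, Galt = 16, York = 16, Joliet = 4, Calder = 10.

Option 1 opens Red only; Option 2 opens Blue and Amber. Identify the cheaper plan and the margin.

Option 2 is cheaper by 95.

Option 1: {Red}: Upton→Red 4·6=24, Galt→Red 6·16=96, York→Red 10·16=160, Joliet→Red 8·4=32, Calder→Red 8·10=80. Service 392; fixed 49; total 441.
Option 2: {Blue, Amber}: Upton→Amber 11·6=66, Galt→Blue 3·16=48, York→Amber 9·16=144, Joliet→Blue 2·4=8, Calder→Blue 2·10=20. Service 286; fixed 60; total 346.
Difference: |441 − 346| = 95.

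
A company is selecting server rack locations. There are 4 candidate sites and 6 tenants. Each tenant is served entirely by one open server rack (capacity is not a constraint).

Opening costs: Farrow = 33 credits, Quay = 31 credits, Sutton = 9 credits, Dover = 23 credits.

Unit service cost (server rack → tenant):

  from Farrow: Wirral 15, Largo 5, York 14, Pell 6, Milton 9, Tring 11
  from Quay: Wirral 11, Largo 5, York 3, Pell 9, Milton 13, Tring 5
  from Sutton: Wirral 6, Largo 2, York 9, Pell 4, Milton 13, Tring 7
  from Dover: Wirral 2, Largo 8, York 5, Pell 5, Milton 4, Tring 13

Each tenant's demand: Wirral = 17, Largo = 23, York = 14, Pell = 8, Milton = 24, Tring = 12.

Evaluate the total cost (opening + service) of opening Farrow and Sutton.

Each tenant is assigned to its cheapest site among the open ones.
{Farrow, Sutton}: Wirral→Sutton 6·17=102, Largo→Sutton 2·23=46, York→Sutton 9·14=126, Pell→Sutton 4·8=32, Milton→Farrow 9·24=216, Tring→Sutton 7·12=84. Service 606; fixed 42; total 648.

Total cost: 648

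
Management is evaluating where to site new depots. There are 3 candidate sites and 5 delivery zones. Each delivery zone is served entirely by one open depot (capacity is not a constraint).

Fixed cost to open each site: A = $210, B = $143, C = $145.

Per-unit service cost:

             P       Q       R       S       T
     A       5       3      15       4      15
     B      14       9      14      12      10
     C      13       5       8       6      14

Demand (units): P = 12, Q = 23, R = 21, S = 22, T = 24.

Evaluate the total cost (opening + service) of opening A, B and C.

Each delivery zone is assigned to its cheapest site among the open ones.
{A, B, C}: P→A 5·12=60, Q→A 3·23=69, R→C 8·21=168, S→A 4·22=88, T→B 10·24=240. Service 625; fixed 498; total 1123.

Total cost: 1123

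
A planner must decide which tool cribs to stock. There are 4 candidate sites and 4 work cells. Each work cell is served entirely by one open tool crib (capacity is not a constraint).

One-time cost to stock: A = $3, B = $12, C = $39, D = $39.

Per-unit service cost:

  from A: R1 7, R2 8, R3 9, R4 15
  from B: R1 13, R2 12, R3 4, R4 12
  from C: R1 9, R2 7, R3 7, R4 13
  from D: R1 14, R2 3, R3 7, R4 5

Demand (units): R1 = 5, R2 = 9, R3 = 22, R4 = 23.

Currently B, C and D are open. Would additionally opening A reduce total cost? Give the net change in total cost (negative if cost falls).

Current service cost with {B, C, D}: 275.
Adding A: each work cell re-picks its cheapest; new service cost 265, saving 10.
Extra fixed cost: 3. Net change = 3 − 10 = -7.
(Totals: 365 → 358.)

Yes — net change −7 (cost falls by 7).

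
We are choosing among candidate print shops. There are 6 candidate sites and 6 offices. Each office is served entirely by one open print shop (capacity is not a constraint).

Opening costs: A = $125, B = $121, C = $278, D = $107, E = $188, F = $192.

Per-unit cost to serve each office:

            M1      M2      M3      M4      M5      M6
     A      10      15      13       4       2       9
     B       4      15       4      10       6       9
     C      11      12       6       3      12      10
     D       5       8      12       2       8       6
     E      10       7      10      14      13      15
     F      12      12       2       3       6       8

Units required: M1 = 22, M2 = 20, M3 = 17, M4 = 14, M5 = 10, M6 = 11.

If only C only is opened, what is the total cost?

Each office is assigned to its cheapest site among the open ones.
{C}: M1→C 11·22=242, M2→C 12·20=240, M3→C 6·17=102, M4→C 3·14=42, M5→C 12·10=120, M6→C 10·11=110. Service 856; fixed 278; total 1134.

Total cost: 1134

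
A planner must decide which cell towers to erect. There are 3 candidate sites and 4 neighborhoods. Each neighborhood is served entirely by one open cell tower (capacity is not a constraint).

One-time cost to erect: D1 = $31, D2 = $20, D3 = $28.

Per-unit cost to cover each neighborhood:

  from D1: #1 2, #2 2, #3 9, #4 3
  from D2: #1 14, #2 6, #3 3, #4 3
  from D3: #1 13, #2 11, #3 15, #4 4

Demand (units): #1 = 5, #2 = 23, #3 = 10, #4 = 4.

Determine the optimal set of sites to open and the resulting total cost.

For any fixed open set, each neighborhood goes to its cheapest open site; total = fixed + service.
{D1, D2}: #1→D1 2·5=10, #2→D1 2·23=46, #3→D2 3·10=30, #4→D1 3·4=12. Service 98; fixed 51; total 149.
{D1, D2, D3}: service 98 + fixed 79 = 177
{D1}: service 158 + fixed 31 = 189
{D2}: service 250 + fixed 20 = 270
No other subset beats 149.

Open D1 and D2; minimum total cost 149.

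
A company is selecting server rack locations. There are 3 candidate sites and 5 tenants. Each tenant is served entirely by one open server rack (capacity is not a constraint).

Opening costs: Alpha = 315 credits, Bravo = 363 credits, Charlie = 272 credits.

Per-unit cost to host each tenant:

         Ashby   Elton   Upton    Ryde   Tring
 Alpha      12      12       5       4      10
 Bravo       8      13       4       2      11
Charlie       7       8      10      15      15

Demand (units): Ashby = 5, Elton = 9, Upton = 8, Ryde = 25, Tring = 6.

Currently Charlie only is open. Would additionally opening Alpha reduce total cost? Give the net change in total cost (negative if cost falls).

Yes — net change −30 (cost falls by 30).

Current service cost with {Charlie}: 652.
Adding Alpha: each tenant re-picks its cheapest; new service cost 307, saving 345.
Extra fixed cost: 315. Net change = 315 − 345 = -30.
(Totals: 924 → 894.)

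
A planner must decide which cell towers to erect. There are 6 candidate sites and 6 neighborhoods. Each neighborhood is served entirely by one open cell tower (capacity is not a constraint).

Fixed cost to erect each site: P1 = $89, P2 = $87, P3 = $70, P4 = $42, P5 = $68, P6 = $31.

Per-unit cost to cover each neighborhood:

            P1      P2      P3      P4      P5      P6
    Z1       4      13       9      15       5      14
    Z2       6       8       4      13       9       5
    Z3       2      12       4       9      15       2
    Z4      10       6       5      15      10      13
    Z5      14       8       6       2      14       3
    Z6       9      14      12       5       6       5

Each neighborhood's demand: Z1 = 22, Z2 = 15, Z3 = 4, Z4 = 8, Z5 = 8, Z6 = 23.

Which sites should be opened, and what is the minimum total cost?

For any fixed open set, each neighborhood goes to its cheapest open site; total = fixed + service.
{P1, P6}: Z1→P1 4·22=88, Z2→P6 5·15=75, Z3→P1 2·4=8, Z4→P1 10·8=80, Z5→P6 3·8=24, Z6→P6 5·23=115. Service 390; fixed 120; total 510.
{P5, P6}: Z1→P5 5·22=110, Z2→P6 5·15=75, Z3→P6 2·4=8, Z4→P5 10·8=80, Z5→P6 3·8=24, Z6→P6 5·23=115. Service 412; fixed 99; total 511.
{P1, P3, P6}: Z1→P1 4·22=88, Z2→P3 4·15=60, Z3→P1 2·4=8, Z4→P3 5·8=40, Z5→P6 3·8=24, Z6→P6 5·23=115. Service 335; fixed 190; total 525.
{P1, P2, P3, P4, P5, P6}: service 327 + fixed 387 = 714
No other subset beats 510.

Open P1 and P6; minimum total cost 510.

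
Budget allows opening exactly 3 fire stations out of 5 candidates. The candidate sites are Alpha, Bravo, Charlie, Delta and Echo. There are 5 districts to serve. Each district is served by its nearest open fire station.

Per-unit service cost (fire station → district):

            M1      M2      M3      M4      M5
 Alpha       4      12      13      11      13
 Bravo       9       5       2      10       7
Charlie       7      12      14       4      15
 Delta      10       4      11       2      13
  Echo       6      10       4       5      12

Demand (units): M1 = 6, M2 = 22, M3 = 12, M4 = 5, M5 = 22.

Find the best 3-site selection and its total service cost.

Choose Alpha, Bravo and Delta; total service cost 300.

With exactly 3 open, each district uses its cheapest among the chosen.
{Alpha, Bravo, Delta}: M1→Alpha 4·6=24, M2→Delta 4·22=88, M3→Bravo 2·12=24, M4→Delta 2·5=10, M5→Bravo 7·22=154. Service cost 300.
{Bravo, Delta, Echo}: service cost 312
{Bravo, Charlie, Delta}: service cost 318
Among all 10 size-3 choices, {Alpha, Bravo, Delta} is lowest.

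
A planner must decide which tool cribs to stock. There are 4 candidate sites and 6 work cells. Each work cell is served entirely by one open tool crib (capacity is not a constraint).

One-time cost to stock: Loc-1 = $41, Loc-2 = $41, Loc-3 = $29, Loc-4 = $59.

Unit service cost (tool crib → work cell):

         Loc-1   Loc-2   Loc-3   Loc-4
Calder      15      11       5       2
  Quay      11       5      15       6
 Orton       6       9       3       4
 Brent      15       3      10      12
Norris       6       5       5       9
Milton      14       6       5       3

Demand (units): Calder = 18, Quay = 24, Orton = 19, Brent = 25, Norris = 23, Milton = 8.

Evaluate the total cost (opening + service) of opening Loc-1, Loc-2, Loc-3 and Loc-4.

Each work cell is assigned to its cheapest site among the open ones.
{Loc-1, Loc-2, Loc-3, Loc-4}: Calder→Loc-4 2·18=36, Quay→Loc-2 5·24=120, Orton→Loc-3 3·19=57, Brent→Loc-2 3·25=75, Norris→Loc-2 5·23=115, Milton→Loc-4 3·8=24. Service 427; fixed 170; total 597.

Total cost: 597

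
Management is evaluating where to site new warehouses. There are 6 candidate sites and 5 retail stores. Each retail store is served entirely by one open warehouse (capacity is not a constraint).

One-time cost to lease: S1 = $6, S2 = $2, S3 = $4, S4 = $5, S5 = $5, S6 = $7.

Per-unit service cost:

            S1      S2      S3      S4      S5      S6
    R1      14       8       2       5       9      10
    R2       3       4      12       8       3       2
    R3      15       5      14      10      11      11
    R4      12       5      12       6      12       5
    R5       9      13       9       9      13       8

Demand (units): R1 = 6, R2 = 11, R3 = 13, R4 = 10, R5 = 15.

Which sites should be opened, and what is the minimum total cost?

Open S2, S3 and S6; minimum total cost 282.

For any fixed open set, each retail store goes to its cheapest open site; total = fixed + service.
{S2, S3, S6}: R1→S3 2·6=12, R2→S6 2·11=22, R3→S2 5·13=65, R4→S2 5·10=50, R5→S6 8·15=120. Service 269; fixed 13; total 282.
{S2, S3, S4, S6}: service 269 + fixed 18 = 287
{S2, S3, S5, S6}: service 269 + fixed 18 = 287
{S1, S2, S3, S4, S5, S6}: R1→S3 2·6=12, R2→S6 2·11=22, R3→S2 5·13=65, R4→S2 5·10=50, R5→S6 8·15=120. Service 269; fixed 29; total 298.
No other subset beats 282.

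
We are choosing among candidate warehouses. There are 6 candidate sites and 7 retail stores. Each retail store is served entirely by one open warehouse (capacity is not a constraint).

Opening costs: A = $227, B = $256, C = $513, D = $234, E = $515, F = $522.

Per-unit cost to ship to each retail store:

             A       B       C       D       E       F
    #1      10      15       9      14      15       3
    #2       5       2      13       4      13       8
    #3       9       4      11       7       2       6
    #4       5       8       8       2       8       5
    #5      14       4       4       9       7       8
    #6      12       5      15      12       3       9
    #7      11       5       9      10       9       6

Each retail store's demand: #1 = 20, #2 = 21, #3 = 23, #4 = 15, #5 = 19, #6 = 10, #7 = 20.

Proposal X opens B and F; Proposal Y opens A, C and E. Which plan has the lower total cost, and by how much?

Proposal X is cheaper by 674.

Proposal X: {B, F}: #1→F 3·20=60, #2→B 2·21=42, #3→B 4·23=92, #4→F 5·15=75, #5→B 4·19=76, #6→B 5·10=50, #7→B 5·20=100. Service 495; fixed 778; total 1273.
Proposal Y: {A, C, E}: #1→C 9·20=180, #2→A 5·21=105, #3→E 2·23=46, #4→A 5·15=75, #5→C 4·19=76, #6→E 3·10=30, #7→C 9·20=180. Service 692; fixed 1255; total 1947.
Difference: |1273 − 1947| = 674.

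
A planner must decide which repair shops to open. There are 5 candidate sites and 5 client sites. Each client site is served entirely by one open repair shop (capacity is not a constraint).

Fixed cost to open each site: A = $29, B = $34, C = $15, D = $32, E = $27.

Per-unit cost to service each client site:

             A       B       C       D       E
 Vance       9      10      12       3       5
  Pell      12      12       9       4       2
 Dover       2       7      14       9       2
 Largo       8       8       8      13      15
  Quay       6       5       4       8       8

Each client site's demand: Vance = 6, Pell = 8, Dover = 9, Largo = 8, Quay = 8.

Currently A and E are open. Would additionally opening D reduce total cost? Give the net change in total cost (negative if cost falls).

Current service cost with {A, E}: 176.
Adding D: each client site re-picks its cheapest; new service cost 164, saving 12.
Extra fixed cost: 32. Net change = 32 − 12 = 20.
(Totals: 232 → 252.)

No — net change +20 (cost rises by 20).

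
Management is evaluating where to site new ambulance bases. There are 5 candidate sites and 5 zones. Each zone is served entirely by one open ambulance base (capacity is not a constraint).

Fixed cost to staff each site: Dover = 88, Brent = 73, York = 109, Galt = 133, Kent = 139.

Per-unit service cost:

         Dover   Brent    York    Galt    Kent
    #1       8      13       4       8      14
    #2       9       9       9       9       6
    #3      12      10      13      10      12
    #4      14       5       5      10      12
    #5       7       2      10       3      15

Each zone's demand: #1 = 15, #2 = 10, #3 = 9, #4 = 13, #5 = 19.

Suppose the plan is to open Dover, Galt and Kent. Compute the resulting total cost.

Total cost: 817

Each zone is assigned to its cheapest site among the open ones.
{Dover, Galt, Kent}: #1→Dover 8·15=120, #2→Kent 6·10=60, #3→Galt 10·9=90, #4→Galt 10·13=130, #5→Galt 3·19=57. Service 457; fixed 360; total 817.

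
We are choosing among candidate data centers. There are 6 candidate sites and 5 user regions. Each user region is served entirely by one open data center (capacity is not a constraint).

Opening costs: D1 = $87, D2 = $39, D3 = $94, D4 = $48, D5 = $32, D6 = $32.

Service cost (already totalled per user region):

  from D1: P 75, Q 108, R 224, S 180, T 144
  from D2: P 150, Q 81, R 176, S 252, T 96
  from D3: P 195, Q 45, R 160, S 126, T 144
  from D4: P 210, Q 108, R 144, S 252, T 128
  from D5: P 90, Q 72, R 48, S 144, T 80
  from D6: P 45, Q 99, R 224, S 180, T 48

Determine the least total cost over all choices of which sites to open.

Minimum total cost: 421

For any fixed open set, each user region goes to its cheapest open site; total = fixed + service.
{D5, D6}: P→D6 45, Q→D5 72, R→D5 48, S→D5 144, T→D6 48. Service 357; fixed 64; total 421.
{D2, D5, D6}: P→D6 45, Q→D5 72, R→D5 48, S→D5 144, T→D6 48. Service 357; fixed 103; total 460.
{D5}: service 434 + fixed 32 = 466
{D1, D2, D3, D4, D5, D6}: P→D6 45, Q→D3 45, R→D5 48, S→D3 126, T→D6 48. Service 312; fixed 332; total 644.
No other subset beats 421.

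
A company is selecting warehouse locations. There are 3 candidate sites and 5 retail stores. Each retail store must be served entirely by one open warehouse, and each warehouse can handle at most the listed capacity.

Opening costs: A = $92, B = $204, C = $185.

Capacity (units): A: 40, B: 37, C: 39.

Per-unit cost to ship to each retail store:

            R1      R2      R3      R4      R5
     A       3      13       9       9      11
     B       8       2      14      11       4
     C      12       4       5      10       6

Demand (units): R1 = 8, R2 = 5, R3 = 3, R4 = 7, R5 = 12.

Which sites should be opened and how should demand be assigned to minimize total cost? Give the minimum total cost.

Open {A}: R1→A 3·8=24, R2→A 13·5=65, R3→A 9·3=27, R4→A 9·7=63, R5→A 11·12=132.
Loads: A carries 35/40. Service 311; fixed 92; total 403.
Next best feasible plan costs 445.

Minimum total cost: 403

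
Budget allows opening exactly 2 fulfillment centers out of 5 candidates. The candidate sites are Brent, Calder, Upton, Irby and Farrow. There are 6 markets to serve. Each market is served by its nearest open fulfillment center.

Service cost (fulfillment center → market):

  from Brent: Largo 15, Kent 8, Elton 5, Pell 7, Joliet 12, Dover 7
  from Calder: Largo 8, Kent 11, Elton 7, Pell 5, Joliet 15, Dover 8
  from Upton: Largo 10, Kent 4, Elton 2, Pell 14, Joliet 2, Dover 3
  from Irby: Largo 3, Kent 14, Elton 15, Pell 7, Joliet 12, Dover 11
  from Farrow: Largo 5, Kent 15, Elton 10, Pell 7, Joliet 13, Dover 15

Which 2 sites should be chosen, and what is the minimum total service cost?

Choose Upton and Irby; total service cost 21.

With exactly 2 open, each market uses its cheapest among the chosen.
{Upton, Irby}: Largo→Irby 3, Kent→Upton 4, Elton→Upton 2, Pell→Irby 7, Joliet→Upton 2, Dover→Upton 3. Service cost 21.
{Upton, Farrow}: service cost 23
{Calder, Upton}: service cost 24
Among all 10 size-2 choices, {Upton, Irby} is lowest.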